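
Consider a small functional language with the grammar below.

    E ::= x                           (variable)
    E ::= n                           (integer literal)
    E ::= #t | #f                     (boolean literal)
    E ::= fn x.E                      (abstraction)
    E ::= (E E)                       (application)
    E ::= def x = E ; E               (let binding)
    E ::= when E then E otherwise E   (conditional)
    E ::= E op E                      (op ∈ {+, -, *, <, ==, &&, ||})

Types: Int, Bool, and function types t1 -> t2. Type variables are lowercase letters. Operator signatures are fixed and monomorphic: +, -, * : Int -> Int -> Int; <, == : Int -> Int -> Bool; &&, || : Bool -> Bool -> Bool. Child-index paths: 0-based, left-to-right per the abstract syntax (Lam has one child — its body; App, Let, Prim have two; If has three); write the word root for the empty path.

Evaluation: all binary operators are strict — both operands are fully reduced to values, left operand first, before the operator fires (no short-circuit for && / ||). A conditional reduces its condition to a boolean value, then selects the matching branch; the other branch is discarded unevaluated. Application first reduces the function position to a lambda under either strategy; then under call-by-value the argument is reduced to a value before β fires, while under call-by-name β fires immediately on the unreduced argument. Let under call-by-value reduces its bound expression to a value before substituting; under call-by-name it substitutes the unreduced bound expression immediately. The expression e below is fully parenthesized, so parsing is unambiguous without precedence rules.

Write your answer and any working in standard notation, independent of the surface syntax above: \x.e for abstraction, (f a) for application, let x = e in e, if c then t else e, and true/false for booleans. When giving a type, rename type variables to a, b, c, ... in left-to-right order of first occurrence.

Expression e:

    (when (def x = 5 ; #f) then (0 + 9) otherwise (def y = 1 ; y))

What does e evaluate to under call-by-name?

Trace:
step 0: (if (let x = 5 in false) then (0 + 9) else (let y = 1 in y))
step 1: [let@0] (if false then (0 + 9) else (let y = 1 in y))
step 2: [if@root] (let y = 1 in y)
step 3: [let@root] 1

Answer: 1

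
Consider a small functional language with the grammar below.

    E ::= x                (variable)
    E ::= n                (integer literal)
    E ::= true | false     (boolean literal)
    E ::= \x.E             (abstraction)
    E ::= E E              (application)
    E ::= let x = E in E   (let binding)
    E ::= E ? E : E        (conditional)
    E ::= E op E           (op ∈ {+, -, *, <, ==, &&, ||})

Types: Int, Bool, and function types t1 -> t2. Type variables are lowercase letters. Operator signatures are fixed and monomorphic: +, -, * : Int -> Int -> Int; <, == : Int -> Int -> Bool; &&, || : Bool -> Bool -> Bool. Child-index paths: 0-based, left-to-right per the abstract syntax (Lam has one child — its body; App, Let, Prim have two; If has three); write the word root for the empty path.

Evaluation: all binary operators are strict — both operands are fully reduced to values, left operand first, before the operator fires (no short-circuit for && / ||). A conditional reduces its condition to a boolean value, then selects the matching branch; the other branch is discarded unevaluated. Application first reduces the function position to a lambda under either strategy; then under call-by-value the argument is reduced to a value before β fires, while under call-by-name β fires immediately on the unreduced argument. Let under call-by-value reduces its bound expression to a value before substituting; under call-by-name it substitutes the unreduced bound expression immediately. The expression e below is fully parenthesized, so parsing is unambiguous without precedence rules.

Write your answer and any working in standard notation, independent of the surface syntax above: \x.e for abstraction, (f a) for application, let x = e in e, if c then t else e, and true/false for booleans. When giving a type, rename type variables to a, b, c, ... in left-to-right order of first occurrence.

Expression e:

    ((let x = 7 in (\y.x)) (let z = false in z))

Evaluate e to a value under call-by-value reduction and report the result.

Trace:
step 0: ((let x = 7 in (\y.x)) (let z = false in z))
step 1: [let@0] ((\y.7) (let z = false in z))
step 2: [let@1] ((\y.7) false)
step 3: [beta@root] 7

Answer: 7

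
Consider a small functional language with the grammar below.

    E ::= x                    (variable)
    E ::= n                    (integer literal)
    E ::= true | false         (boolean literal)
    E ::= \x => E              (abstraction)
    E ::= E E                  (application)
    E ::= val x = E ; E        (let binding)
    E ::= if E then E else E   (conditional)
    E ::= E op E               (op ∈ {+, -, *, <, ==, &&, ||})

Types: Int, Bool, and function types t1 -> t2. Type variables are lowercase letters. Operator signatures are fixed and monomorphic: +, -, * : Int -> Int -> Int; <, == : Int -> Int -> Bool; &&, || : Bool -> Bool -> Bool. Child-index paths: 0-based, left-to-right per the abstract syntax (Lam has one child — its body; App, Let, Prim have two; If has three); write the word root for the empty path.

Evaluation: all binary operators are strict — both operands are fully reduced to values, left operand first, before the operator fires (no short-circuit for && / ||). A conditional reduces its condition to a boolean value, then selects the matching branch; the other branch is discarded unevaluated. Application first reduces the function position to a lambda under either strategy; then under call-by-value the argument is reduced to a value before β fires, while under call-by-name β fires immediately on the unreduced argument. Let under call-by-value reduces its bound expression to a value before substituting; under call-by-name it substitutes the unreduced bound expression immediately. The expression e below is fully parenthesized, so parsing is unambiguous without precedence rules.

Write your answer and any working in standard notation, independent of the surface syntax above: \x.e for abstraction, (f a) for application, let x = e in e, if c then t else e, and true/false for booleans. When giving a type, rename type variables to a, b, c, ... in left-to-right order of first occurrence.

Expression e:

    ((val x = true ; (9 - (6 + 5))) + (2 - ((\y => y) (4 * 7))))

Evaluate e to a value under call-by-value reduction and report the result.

Answer: -28

Working:
step 0: ((let x = true in (9 - (6 + 5))) + (2 - ((\y.y) (4 * 7))))
step 1: [let@0] ((9 - (6 + 5)) + (2 - ((\y.y) (4 * 7))))
step 2: [delta@0.1] ((9 - 11) + (2 - ((\y.y) (4 * 7))))
step 3: [delta@0] (-2 + (2 - ((\y.y) (4 * 7))))
step 4: [delta@1.1.1] (-2 + (2 - ((\y.y) 28)))
step 5: [beta@1.1] (-2 + (2 - 28))
step 6: [delta@1] (-2 + -26)
step 7: [delta@root] -28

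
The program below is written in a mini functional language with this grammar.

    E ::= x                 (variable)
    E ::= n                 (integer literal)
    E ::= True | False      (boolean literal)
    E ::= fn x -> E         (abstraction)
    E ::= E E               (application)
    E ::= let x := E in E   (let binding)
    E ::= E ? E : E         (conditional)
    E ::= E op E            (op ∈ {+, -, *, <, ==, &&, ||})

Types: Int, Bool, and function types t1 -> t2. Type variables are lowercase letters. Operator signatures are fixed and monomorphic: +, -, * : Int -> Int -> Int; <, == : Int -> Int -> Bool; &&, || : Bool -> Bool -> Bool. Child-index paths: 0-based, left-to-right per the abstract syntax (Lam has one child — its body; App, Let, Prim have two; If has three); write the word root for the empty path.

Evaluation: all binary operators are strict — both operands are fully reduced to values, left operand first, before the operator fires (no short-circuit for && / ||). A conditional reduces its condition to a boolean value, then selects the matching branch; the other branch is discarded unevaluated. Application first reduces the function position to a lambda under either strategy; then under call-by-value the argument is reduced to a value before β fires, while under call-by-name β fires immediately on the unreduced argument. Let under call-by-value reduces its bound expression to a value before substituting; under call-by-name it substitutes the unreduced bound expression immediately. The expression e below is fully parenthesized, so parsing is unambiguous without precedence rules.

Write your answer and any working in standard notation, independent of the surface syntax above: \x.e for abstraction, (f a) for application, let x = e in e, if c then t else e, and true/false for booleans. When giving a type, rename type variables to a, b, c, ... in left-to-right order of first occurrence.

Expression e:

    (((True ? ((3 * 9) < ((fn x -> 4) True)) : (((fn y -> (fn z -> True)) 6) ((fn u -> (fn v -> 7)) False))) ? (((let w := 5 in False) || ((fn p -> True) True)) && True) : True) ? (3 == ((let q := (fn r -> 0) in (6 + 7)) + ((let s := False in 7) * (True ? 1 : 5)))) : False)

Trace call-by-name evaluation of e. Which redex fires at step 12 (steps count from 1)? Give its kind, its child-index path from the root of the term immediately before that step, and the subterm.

Trace:
step 0: (if (if (if true then ((3 * 9) < ((\x.4) true)) else (((\y.(\z.true)) 6) ((\u.(\v.7)) false))) then (((let w = 5 in false) || ((\p.true) true)) && true) else true) then (3 == ((let q = (\r.0) in (6 + 7)) + ((let s = false in 7) * (if true then 1 else 5)))) else false)
step 1: [if@0.0] (if (if ((3 * 9) < ((\x.4) true)) then (((let w = 5 in false) || ((\p.true) true)) && true) else true) then (3 == ((let q = (\r.0) in (6 + 7)) + ((let s = false in 7) * (if true then 1 else 5)))) else false)
step 2: [delta@0.0.0] (if (if (27 < ((\x.4) true)) then (((let w = 5 in false) || ((\p.true) true)) && true) else true) then (3 == ((let q = (\r.0) in (6 + 7)) + ((let s = false in 7) * (if true then 1 else 5)))) else false)
step 3: [beta@0.0.1] (if (if (27 < 4) then (((let w = 5 in false) || ((\p.true) true)) && true) else true) then (3 == ((let q = (\r.0) in (6 + 7)) + ((let s = false in 7) * (if true then 1 else 5)))) else false)
step 4: [delta@0.0] (if (if false then (((let w = 5 in false) || ((\p.true) true)) && true) else true) then (3 == ((let q = (\r.0) in (6 + 7)) + ((let s = false in 7) * (if true then 1 else 5)))) else false)
step 5: [if@0] (if true then (3 == ((let q = (\r.0) in (6 + 7)) + ((let s = false in 7) * (if true then 1 else 5)))) else false)
step 6: [if@root] (3 == ((let q = (\r.0) in (6 + 7)) + ((let s = false in 7) * (if true then 1 else 5))))
step 7: [let@1.0] (3 == ((6 + 7) + ((let s = false in 7) * (if true then 1 else 5))))
step 8: [delta@1.0] (3 == (13 + ((let s = false in 7) * (if true then 1 else 5))))
step 9: [let@1.1.0] (3 == (13 + (7 * (if true then 1 else 5))))
step 10: [if@1.1.1] (3 == (13 + (7 * 1)))
step 11: [delta@1.1] (3 == (13 + 7))
step 12: [delta@1] (3 == 20)

Answer: delta at 1 : (13 + 7)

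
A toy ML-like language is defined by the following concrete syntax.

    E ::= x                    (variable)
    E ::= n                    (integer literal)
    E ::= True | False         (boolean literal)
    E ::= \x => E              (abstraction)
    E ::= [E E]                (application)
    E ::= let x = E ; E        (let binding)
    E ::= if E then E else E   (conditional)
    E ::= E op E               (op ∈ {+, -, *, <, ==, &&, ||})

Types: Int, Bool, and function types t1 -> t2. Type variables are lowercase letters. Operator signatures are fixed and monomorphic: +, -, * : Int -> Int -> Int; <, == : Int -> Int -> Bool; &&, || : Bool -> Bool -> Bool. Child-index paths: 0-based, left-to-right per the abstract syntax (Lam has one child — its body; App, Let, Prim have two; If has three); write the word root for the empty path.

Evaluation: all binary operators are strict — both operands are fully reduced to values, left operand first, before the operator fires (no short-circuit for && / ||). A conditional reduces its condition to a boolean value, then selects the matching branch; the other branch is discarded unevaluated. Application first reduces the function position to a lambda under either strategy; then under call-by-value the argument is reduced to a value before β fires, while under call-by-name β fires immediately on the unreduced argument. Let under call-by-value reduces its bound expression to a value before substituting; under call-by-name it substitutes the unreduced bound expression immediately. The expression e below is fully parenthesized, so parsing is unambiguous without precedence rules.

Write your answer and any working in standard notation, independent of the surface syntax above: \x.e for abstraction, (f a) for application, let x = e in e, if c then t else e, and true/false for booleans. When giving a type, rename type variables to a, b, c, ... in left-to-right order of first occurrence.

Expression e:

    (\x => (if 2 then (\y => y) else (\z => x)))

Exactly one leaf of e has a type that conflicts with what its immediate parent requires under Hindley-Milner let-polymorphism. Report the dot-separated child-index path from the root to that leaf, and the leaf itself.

Trace:
  unify Int ~ Bool
  FAIL: mismatch Int ~ Bool

Answer: 0.0 : 2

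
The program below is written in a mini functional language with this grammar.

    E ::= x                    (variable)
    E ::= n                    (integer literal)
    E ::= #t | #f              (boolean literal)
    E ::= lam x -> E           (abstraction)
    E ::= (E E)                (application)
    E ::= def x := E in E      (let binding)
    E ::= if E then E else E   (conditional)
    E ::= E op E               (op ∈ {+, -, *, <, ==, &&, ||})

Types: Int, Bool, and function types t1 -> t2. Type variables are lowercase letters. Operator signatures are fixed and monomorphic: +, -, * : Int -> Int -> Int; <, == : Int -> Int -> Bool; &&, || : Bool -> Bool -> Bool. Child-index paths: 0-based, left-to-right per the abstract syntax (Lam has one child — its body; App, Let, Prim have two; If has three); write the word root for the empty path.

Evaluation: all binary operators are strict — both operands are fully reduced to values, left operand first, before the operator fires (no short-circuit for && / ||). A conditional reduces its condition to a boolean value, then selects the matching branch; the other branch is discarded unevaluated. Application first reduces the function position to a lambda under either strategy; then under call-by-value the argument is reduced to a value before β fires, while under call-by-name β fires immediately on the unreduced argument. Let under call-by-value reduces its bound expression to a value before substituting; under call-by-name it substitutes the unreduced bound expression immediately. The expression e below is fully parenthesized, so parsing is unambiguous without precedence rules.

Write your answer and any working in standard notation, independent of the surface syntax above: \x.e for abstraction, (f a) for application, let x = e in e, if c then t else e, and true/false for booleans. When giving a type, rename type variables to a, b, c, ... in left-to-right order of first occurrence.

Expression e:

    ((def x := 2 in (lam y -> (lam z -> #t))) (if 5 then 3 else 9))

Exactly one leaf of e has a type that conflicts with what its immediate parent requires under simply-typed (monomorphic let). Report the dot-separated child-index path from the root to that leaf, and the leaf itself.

Answer: 1.0 : 5

Working:
let x : Int
\z._ : b -> Bool
\y._ : a -> b -> Bool
  unify Int ~ Bool
  FAIL: mismatch Int ~ Bool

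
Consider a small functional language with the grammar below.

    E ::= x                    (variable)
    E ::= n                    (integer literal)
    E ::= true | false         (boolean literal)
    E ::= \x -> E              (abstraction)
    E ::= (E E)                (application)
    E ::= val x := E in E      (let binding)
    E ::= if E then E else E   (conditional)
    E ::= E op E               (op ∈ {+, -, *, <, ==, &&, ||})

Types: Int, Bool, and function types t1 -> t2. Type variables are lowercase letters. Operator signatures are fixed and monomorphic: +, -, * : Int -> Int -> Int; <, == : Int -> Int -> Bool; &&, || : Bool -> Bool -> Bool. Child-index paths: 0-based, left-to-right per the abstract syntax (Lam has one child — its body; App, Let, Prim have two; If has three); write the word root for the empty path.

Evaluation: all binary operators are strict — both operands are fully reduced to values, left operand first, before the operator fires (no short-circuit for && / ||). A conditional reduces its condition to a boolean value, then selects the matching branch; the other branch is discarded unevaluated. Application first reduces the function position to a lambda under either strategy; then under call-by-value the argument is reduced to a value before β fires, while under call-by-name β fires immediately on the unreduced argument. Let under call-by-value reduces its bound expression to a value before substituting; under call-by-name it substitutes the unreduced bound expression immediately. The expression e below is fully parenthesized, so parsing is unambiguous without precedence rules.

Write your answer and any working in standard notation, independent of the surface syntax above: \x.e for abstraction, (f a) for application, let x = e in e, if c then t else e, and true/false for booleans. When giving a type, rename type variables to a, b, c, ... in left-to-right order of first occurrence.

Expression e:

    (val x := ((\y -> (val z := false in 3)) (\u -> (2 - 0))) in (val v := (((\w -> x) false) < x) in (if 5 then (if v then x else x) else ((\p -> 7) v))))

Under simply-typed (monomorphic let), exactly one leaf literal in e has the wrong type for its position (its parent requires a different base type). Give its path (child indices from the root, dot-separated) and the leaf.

Answer: 1.1.0 : 5

Working:
let z : Bool
\y._ : a -> Int
  unify Int ~ Int
  unify Int ~ Int
\u._ : b -> Int
  unify a -> Int ~ (b -> Int) -> c
  unify a ~ b -> Int
  unify Int ~ c
_ _ : Int
let x : Int
x : Int
\w._ : d -> Int
  unify d -> Int ~ Bool -> e
  unify d ~ Bool
  unify Int ~ e
_ _ : Int
  unify Int ~ Int
x : Int
  unify Int ~ Int
let v : Bool
  unify Int ~ Bool
  FAIL: mismatch Int ~ Bool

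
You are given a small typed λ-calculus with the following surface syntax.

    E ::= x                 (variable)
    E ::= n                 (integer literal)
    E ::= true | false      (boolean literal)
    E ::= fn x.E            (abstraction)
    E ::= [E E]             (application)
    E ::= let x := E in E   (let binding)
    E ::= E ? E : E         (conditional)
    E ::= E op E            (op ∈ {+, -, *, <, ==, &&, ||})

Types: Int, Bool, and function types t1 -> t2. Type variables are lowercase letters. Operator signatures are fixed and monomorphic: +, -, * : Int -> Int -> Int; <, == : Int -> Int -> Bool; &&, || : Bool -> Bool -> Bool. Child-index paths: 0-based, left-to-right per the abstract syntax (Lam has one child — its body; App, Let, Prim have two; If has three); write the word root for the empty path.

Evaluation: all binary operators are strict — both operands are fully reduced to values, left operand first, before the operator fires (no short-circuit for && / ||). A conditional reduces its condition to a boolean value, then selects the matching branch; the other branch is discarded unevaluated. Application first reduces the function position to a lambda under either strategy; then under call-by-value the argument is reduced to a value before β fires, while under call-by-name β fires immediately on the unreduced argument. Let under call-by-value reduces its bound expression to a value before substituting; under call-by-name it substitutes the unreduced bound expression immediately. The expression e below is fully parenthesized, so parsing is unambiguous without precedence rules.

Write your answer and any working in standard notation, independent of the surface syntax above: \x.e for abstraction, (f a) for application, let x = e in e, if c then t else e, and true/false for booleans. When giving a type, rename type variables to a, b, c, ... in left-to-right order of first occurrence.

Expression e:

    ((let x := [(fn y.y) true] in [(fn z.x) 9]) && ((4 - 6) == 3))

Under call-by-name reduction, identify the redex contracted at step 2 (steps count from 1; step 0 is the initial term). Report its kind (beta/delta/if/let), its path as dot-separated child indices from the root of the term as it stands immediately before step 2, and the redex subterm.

Answer: beta at 0 : ((\z.((\y.y) true)) 9)

Derivation:
step 0: ((let x = ((\y.y) true) in ((\z.x) 9)) && ((4 - 6) == 3))
step 1: [let@0] (((\z.((\y.y) true)) 9) && ((4 - 6) == 3))
step 2: [beta@0] (((\y.y) true) && ((4 - 6) == 3))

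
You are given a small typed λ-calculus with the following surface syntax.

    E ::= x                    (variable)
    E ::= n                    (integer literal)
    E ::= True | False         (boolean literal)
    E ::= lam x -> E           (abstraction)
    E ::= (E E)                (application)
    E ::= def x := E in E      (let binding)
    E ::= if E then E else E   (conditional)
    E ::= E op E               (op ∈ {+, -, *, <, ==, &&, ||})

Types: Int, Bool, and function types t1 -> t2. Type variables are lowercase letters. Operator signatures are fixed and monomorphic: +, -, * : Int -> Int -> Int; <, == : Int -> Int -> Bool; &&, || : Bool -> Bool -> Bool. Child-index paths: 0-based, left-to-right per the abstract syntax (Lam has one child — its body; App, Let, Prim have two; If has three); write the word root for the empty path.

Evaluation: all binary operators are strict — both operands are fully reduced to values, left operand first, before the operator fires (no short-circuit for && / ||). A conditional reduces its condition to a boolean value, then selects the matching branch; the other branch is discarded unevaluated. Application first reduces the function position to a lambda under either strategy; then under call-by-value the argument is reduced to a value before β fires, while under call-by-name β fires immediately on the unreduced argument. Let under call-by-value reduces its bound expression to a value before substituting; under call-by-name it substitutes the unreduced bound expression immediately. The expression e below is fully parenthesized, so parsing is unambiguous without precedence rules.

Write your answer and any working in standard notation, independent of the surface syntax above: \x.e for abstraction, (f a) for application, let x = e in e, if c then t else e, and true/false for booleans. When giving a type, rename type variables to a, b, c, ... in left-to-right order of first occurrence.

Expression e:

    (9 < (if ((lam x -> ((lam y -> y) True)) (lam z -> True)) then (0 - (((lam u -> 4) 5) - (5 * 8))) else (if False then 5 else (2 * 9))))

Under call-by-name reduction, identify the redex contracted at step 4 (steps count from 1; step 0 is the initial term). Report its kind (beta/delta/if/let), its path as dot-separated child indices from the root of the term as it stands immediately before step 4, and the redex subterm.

Answer: beta at 1.1.0 : ((\u.4) 5)

Trace:
step 0: (9 < (if ((\x.((\y.y) true)) (\z.true)) then (0 - (((\u.4) 5) - (5 * 8))) else (if false then 5 else (2 * 9))))
step 1: [beta@1.0] (9 < (if ((\y.y) true) then (0 - (((\u.4) 5) - (5 * 8))) else (if false then 5 else (2 * 9))))
step 2: [beta@1.0] (9 < (if true then (0 - (((\u.4) 5) - (5 * 8))) else (if false then 5 else (2 * 9))))
step 3: [if@1] (9 < (0 - (((\u.4) 5) - (5 * 8))))
step 4: [beta@1.1.0] (9 < (0 - (4 - (5 * 8))))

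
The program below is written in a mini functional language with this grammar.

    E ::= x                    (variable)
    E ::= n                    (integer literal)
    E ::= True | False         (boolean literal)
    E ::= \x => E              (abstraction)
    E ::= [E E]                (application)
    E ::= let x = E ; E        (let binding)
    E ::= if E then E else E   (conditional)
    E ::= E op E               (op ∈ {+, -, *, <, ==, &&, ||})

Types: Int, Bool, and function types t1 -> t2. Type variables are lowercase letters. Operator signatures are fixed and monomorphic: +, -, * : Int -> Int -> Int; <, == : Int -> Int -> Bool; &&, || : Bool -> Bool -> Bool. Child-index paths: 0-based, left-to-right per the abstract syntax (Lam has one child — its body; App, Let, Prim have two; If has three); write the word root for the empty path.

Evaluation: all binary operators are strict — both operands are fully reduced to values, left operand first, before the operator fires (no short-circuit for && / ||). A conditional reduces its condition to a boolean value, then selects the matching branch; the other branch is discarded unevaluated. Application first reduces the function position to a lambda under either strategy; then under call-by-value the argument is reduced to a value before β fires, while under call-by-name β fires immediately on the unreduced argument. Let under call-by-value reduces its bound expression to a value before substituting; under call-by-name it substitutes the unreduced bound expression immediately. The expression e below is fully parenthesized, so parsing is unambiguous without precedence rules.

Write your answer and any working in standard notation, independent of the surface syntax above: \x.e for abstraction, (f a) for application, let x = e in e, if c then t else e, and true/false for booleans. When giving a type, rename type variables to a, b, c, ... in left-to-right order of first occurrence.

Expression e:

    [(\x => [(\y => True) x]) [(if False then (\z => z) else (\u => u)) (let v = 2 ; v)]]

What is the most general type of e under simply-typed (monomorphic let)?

Answer: Bool

Trace:
\y._ : b -> Bool
x : a
  unify b -> Bool ~ a -> c
  unify b ~ a
  unify Bool ~ c
_ _ : Bool
\x._ : a -> Bool
  unify Bool ~ Bool
z : d
\z._ : d -> d
u : e
\u._ : e -> e
  unify d -> d ~ e -> e
  unify d ~ e
  unify e ~ e
let v : Int
v : Int
  unify e -> e ~ Int -> f
  unify e ~ Int
  unify Int ~ f
_ _ : Int
  unify a -> Bool ~ Int -> g
  unify a ~ Int
  unify Bool ~ g
_ _ : Bool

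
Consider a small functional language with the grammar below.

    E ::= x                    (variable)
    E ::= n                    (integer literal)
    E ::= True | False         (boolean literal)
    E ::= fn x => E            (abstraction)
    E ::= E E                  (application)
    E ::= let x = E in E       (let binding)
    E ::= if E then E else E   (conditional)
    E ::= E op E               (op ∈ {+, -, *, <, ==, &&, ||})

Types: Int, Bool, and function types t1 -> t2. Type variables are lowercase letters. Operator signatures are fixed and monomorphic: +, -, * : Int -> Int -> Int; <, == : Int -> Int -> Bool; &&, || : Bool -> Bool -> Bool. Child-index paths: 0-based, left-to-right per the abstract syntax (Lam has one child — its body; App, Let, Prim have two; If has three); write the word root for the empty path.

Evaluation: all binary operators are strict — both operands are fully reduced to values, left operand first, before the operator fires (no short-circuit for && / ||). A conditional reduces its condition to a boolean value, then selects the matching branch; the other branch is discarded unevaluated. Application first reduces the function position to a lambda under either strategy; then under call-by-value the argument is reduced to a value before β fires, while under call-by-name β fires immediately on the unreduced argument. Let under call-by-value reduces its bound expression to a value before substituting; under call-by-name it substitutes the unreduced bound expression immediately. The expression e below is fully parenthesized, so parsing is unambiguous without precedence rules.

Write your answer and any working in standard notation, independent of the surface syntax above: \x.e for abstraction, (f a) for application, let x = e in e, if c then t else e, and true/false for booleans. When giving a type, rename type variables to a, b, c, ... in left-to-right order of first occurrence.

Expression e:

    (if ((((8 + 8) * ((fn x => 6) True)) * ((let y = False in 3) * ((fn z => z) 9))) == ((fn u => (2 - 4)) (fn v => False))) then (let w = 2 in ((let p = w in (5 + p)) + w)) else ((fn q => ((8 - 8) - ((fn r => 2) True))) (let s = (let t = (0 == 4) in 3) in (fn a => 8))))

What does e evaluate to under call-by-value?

Working:
step 0: (if ((((8 + 8) * ((\x.6) true)) * ((let y = false in 3) * ((\z.z) 9))) == ((\u.(2 - 4)) (\v.false))) then (let w = 2 in ((let p = w in (5 + p)) + w)) else ((\q.((8 - 8) - ((\r.2) true))) (let s = (let t = (0 == 4) in 3) in (\a.8))))
step 1: [delta@0.0.0.0] (if (((16 * ((\x.6) true)) * ((let y = false in 3) * ((\z.z) 9))) == ((\u.(2 - 4)) (\v.false))) then (let w = 2 in ((let p = w in (5 + p)) + w)) else ((\q.((8 - 8) - ((\r.2) true))) (let s = (let t = (0 == 4) in 3) in (\a.8))))
step 2: [beta@0.0.0.1] (if (((16 * 6) * ((let y = false in 3) * ((\z.z) 9))) == ((\u.(2 - 4)) (\v.false))) then (let w = 2 in ((let p = w in (5 + p)) + w)) else ((\q.((8 - 8) - ((\r.2) true))) (let s = (let t = (0 == 4) in 3) in (\a.8))))
step 3: [delta@0.0.0] (if ((96 * ((let y = false in 3) * ((\z.z) 9))) == ((\u.(2 - 4)) (\v.false))) then (let w = 2 in ((let p = w in (5 + p)) + w)) else ((\q.((8 - 8) - ((\r.2) true))) (let s = (let t = (0 == 4) in 3) in (\a.8))))
step 4: [let@0.0.1.0] (if ((96 * (3 * ((\z.z) 9))) == ((\u.(2 - 4)) (\v.false))) then (let w = 2 in ((let p = w in (5 + p)) + w)) else ((\q.((8 - 8) - ((\r.2) true))) (let s = (let t = (0 == 4) in 3) in (\a.8))))
step 5: [beta@0.0.1.1] (if ((96 * (3 * 9)) == ((\u.(2 - 4)) (\v.false))) then (let w = 2 in ((let p = w in (5 + p)) + w)) else ((\q.((8 - 8) - ((\r.2) true))) (let s = (let t = (0 == 4) in 3) in (\a.8))))
step 6: [delta@0.0.1] (if ((96 * 27) == ((\u.(2 - 4)) (\v.false))) then (let w = 2 in ((let p = w in (5 + p)) + w)) else ((\q.((8 - 8) - ((\r.2) true))) (let s = (let t = (0 == 4) in 3) in (\a.8))))
step 7: [delta@0.0] (if (2592 == ((\u.(2 - 4)) (\v.false))) then (let w = 2 in ((let p = w in (5 + p)) + w)) else ((\q.((8 - 8) - ((\r.2) true))) (let s = (let t = (0 == 4) in 3) in (\a.8))))
step 8: [beta@0.1] (if (2592 == (2 - 4)) then (let w = 2 in ((let p = w in (5 + p)) + w)) else ((\q.((8 - 8) - ((\r.2) true))) (let s = (let t = (0 == 4) in 3) in (\a.8))))
step 9: [delta@0.1] (if (2592 == -2) then (let w = 2 in ((let p = w in (5 + p)) + w)) else ((\q.((8 - 8) - ((\r.2) true))) (let s = (let t = (0 == 4) in 3) in (\a.8))))
step 10: [delta@0] (if false then (let w = 2 in ((let p = w in (5 + p)) + w)) else ((\q.((8 - 8) - ((\r.2) true))) (let s = (let t = (0 == 4) in 3) in (\a.8))))
step 11: [if@root] ((\q.((8 - 8) - ((\r.2) true))) (let s = (let t = (0 == 4) in 3) in (\a.8)))
step 12: [delta@1.0.0] ((\q.((8 - 8) - ((\r.2) true))) (let s = (let t = false in 3) in (\a.8)))
step 13: [let@1.0] ((\q.((8 - 8) - ((\r.2) true))) (let s = 3 in (\a.8)))
step 14: [let@1] ((\q.((8 - 8) - ((\r.2) true))) (\a.8))
step 15: [beta@root] ((8 - 8) - ((\r.2) true))
step 16: [delta@0] (0 - ((\r.2) true))
step 17: [beta@1] (0 - 2)
step 18: [delta@root] -2

Answer: -2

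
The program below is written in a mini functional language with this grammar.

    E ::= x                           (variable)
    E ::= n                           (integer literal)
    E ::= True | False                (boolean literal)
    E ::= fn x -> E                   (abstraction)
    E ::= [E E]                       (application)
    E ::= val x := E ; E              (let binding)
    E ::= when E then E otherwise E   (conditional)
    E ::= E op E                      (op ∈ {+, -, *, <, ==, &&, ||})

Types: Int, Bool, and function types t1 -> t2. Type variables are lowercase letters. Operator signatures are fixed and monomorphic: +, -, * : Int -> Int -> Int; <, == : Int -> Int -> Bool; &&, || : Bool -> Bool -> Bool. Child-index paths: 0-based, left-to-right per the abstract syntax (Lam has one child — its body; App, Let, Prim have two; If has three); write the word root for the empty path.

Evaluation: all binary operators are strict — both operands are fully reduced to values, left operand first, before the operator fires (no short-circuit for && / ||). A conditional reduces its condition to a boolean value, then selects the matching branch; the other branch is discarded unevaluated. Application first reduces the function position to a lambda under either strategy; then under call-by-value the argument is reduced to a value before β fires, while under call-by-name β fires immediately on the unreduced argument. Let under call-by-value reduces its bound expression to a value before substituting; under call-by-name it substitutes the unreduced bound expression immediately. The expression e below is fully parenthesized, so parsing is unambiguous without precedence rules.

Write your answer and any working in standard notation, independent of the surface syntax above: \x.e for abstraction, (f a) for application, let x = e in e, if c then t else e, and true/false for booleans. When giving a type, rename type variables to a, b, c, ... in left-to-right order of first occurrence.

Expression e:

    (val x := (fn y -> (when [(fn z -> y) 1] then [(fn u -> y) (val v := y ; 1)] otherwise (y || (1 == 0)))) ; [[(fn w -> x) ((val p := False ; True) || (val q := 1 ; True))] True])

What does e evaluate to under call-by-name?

Derivation:
step 0: (let x = (\y.(if ((\z.y) 1) then ((\u.y) (let v = y in 1)) else (y || (1 == 0)))) in (((\w.x) ((let p = false in true) || (let q = 1 in true))) true))
step 1: [let@root] (((\w.(\y.(if ((\z.y) 1) then ((\u.y) (let v = y in 1)) else (y || (1 == 0))))) ((let p = false in true) || (let q = 1 in true))) true)
step 2: [beta@0] ((\y.(if ((\z.y) 1) then ((\u.y) (let v = y in 1)) else (y || (1 == 0)))) true)
step 3: [beta@root] (if ((\z.true) 1) then ((\u.true) (let v = true in 1)) else (true || (1 == 0)))
step 4: [beta@0] (if true then ((\u.true) (let v = true in 1)) else (true || (1 == 0)))
step 5: [if@root] ((\u.true) (let v = true in 1))
step 6: [beta@root] true

Answer: true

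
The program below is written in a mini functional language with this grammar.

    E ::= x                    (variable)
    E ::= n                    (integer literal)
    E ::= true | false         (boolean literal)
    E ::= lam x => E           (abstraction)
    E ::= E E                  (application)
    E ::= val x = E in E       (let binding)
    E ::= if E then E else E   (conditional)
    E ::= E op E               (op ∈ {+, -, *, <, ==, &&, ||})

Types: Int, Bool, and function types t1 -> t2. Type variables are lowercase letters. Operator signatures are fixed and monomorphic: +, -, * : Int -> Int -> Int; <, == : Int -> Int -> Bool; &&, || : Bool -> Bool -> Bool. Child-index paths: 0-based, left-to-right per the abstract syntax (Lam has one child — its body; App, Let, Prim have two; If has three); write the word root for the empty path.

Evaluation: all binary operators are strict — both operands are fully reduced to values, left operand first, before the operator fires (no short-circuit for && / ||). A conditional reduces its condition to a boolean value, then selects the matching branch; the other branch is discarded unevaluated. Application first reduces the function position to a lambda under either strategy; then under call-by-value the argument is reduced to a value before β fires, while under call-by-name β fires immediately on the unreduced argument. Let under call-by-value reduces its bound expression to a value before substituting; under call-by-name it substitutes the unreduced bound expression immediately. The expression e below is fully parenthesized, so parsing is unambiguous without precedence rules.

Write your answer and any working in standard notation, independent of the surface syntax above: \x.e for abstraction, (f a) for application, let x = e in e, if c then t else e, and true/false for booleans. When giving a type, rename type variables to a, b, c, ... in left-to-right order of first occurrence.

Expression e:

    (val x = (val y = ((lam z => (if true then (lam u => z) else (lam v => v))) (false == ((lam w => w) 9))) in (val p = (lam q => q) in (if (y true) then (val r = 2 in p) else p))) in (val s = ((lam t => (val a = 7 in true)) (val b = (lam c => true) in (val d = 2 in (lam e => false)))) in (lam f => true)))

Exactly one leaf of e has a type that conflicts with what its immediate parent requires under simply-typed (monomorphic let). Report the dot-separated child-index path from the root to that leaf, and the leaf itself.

Answer: 0.0.1.0 : false

Derivation:
  unify Bool ~ Bool
z : a
\u._ : b -> a
v : c
\v._ : c -> c
  unify b -> a ~ c -> c
  unify b ~ c
  unify a ~ c
\z._ : c -> c -> c
  unify Bool ~ Int
  FAIL: mismatch Bool ~ Int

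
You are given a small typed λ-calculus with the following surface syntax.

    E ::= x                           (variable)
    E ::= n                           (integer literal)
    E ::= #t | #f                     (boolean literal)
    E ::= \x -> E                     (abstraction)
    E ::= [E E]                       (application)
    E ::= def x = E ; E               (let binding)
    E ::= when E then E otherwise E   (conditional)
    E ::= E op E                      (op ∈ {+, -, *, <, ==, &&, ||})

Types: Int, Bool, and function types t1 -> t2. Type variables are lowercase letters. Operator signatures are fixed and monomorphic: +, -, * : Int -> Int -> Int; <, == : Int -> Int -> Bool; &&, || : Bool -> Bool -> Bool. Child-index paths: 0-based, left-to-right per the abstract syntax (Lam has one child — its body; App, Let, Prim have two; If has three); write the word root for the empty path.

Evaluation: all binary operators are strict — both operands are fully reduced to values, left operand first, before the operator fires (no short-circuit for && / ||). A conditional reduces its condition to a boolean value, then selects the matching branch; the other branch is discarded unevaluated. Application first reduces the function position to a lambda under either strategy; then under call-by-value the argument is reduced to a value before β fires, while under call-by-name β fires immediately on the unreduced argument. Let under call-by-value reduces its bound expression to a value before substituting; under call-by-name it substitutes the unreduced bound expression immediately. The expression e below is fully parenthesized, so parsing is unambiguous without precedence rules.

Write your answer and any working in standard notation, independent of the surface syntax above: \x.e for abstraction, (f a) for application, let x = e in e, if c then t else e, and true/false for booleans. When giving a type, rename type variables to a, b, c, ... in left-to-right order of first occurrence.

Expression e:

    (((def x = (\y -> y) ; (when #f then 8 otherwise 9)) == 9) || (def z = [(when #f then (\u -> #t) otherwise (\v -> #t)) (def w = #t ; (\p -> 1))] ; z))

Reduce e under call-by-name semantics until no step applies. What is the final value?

Answer: true

Working:
step 0: (((let x = (\y.y) in (if false then 8 else 9)) == 9) || (let z = ((if false then (\u.true) else (\v.true)) (let w = true in (\p.1))) in z))
step 1: [let@0.0] (((if false then 8 else 9) == 9) || (let z = ((if false then (\u.true) else (\v.true)) (let w = true in (\p.1))) in z))
step 2: [if@0.0] ((9 == 9) || (let z = ((if false then (\u.true) else (\v.true)) (let w = true in (\p.1))) in z))
step 3: [delta@0] (true || (let z = ((if false then (\u.true) else (\v.true)) (let w = true in (\p.1))) in z))
step 4: [let@1] (true || ((if false then (\u.true) else (\v.true)) (let w = true in (\p.1))))
step 5: [if@1.0] (true || ((\v.true) (let w = true in (\p.1))))
step 6: [beta@1] (true || true)
step 7: [delta@root] true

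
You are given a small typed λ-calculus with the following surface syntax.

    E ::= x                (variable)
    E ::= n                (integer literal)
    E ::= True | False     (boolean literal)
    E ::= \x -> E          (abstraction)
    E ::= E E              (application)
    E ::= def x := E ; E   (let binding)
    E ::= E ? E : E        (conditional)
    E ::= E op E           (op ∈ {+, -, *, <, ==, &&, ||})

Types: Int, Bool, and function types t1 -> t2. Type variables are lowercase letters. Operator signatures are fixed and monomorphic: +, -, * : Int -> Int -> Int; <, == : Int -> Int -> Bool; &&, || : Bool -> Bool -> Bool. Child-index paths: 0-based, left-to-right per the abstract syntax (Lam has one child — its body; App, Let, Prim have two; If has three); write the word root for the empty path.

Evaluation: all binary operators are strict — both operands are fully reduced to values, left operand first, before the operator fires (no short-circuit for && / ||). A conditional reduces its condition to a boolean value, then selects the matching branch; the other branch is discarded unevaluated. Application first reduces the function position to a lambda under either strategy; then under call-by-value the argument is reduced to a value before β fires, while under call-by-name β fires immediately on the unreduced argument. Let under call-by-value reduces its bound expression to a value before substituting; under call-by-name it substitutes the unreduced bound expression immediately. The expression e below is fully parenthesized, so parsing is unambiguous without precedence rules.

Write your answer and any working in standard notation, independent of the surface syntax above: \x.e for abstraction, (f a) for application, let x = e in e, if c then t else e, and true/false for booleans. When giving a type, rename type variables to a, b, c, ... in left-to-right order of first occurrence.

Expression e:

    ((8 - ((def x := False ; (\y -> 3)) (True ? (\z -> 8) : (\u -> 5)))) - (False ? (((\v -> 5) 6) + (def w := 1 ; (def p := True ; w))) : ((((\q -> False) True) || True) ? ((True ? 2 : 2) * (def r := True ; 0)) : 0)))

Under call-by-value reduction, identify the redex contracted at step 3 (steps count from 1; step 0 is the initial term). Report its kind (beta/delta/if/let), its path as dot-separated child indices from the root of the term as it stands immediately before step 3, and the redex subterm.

Answer: beta at 0.1 : ((\y.3) (\z.8))

Working:
step 0: ((8 - ((let x = false in (\y.3)) (if true then (\z.8) else (\u.5)))) - (if false then (((\v.5) 6) + (let w = 1 in (let p = true in w))) else (if (((\q.false) true) || true) then ((if true then 2 else 2) * (let r = true in 0)) else 0)))
step 1: [let@0.1.0] ((8 - ((\y.3) (if true then (\z.8) else (\u.5)))) - (if false then (((\v.5) 6) + (let w = 1 in (let p = true in w))) else (if (((\q.false) true) || true) then ((if true then 2 else 2) * (let r = true in 0)) else 0)))
step 2: [if@0.1.1] ((8 - ((\y.3) (\z.8))) - (if false then (((\v.5) 6) + (let w = 1 in (let p = true in w))) else (if (((\q.false) true) || true) then ((if true then 2 else 2) * (let r = true in 0)) else 0)))
step 3: [beta@0.1] ((8 - 3) - (if false then (((\v.5) 6) + (let w = 1 in (let p = true in w))) else (if (((\q.false) true) || true) then ((if true then 2 else 2) * (let r = true in 0)) else 0)))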